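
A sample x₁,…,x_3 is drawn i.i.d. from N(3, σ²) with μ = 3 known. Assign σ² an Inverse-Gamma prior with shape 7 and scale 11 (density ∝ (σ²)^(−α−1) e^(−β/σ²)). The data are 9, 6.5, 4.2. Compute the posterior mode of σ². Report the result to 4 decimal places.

σ̂²_MAP = 3.7732

Sum of squared deviations about the known mean: SS = (9−3)² + (6.5−3)² + (4.2−3)² = 49.69.
The Normal likelihood contributes (σ²)^(−n/2) exp(−SS/(2σ²)), so the posterior is Inverse-Gamma(α + n/2, β + SS/2) = Inverse-Gamma(8.5, 35.845).
The mode of Inverse-Gamma(a, b) is b/(a+1) = 35.845/9.5 ≈ 3.7732.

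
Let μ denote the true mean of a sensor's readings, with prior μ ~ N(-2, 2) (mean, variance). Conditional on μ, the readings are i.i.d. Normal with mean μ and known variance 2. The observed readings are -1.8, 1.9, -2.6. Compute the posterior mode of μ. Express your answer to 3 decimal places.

μ̂_MAP = -1.125

n = 3; x̄ = ((-1.8) + 1.9 + (-2.6))/3 = -2.5/3 = -5/6 ≈ -0.8333.
For a Normal prior and Normal likelihood with known variance, the posterior is Normal; its mode equals its mean, the precision-weighted average.
Prior precision 1/σ₀² = 1/2 = 0.5; data precision n/σ² = 3/2 = 1.5.
μ̂ = (0.5·(-2) + 1.5·(-5/6)) / (0.5 + 1.5) = (-2.25)/2 = -1.125.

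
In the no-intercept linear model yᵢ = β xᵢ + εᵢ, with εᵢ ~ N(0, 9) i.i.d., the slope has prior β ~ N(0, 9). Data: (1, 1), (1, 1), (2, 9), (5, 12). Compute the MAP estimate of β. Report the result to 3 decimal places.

β̂_MAP = 2.500

log p(β | y) = −Σ(yᵢ − βxᵢ)²/(2·9) − β²/(2·9) + const.
Setting the derivative to zero: Σxᵢ(yᵢ − βxᵢ)/9 − β/9 = 0, so β = Σxᵢyᵢ / (Σxᵢ² + σ²/τ²).
Σxᵢyᵢ = 1·1 + 1·1 + 2·9 + 5·12 = 80; Σxᵢ² = 31; σ²/τ² = 1.
β̂_MAP = 80 / (31 + 1) = 80/32 ≈ 2.500.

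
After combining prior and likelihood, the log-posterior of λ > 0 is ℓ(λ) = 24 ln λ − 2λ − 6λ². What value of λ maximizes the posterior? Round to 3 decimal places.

ℓ'(λ) = 24/λ − 2 − 12λ. Setting this to zero and multiplying by λ: 12λ² + 2λ − 24 = 0.
λ = (−2 + √(2² + 4·12·24)) / (2·12) = (−2 + √1156) / 24 = (−2 + 34)/24 = 4/3.
ℓ''(λ) = −24/λ² − 12 < 0, confirming a maximum.

λ̂_MAP = 1.333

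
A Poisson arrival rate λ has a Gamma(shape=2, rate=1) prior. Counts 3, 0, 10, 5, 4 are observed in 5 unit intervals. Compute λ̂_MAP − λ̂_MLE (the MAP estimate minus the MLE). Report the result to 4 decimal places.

Σxᵢ = 22. Posterior is Gamma(24, 6); MAP = (24−1)/6 = 23/6 ≈ 3.83333.
MLE = x̄ = 22/5 ≈ 4.40000.
Difference = 23/6 − 22/5 = -17/30 ≈ -0.5667.

MAP − MLE = -0.5667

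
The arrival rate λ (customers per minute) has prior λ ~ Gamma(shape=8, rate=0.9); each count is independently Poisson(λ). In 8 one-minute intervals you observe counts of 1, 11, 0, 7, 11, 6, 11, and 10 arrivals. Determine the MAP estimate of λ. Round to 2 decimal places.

λ̂_MAP = 7.19

Σxᵢ = 1+11+0+7+11+6+11+10 = 57, with n = 8.
Posterior ∝ λ^7e^(−0.9λ) · λ^57e^(−8λ) = λ^64e^(−8.9λ), i.e. Gamma(shape=65, rate=8.9).
The mode of a Gamma(a, b) with a ≥ 1 (shape–rate) is (a−1)/b = 64/8.9 ≈ 7.19.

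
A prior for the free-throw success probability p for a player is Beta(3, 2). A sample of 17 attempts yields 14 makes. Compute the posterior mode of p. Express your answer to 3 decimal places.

Prior: Beta(3, 2).
Data: 14 successes in 17 trials. The binomial likelihood contributes p^14(1−p)^3, so the posterior is Beta(3+14, 2+3) = Beta(17, 5).
For Beta(a, b) with a, b > 1 the mode is (a−1)/(a+b−2) = 16/20 ≈ 0.800.

p̂_MAP = 0.800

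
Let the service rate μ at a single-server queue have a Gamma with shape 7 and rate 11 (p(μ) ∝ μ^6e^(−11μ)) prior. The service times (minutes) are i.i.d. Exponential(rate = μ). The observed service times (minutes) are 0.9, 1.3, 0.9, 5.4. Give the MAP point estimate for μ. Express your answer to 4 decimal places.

μ̂_MAP = 0.5128

The Exponential(rate=μ) likelihood is ∝ μ^n e^(−μΣtᵢ). Here n = 4 and Σtᵢ = 0.9 + 1.3 + 0.9 + 5.4 = 8.5.
Posterior ∝ μ^6e^(−11μ) · μ^4e^(−8.5μ) = μ^10e^(−19.5μ), i.e. Gamma(11, 19.5).
Mode = (a−1)/b = 10/19.5 ≈ 0.5128.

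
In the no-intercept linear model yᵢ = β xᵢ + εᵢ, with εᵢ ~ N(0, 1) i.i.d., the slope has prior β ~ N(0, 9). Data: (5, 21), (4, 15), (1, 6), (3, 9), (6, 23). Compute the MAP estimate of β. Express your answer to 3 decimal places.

β̂_MAP = 3.857

log p(β | y) = −Σ(yᵢ − βxᵢ)²/(2·1) − β²/(2·9) + const.
Setting the derivative to zero: Σxᵢ(yᵢ − βxᵢ)/1 − β/9 = 0, so β = Σxᵢyᵢ / (Σxᵢ² + σ²/τ²).
Σxᵢyᵢ = 5·21 + 4·15 + 1·6 + 3·9 + 6·23 = 336; Σxᵢ² = 87; σ²/τ² = 1/9.
β̂_MAP = 336 / (87 + 1/9) = 336/(784/9) = 27/7 ≈ 3.857.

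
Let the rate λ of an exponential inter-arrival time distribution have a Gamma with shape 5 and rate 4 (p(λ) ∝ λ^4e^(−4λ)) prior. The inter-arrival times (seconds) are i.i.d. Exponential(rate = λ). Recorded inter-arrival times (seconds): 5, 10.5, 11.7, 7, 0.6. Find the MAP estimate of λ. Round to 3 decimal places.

The Exponential(rate=λ) likelihood is ∝ λ^n e^(−λΣtᵢ). Here n = 5 and Σtᵢ = 5 + 10.5 + 11.7 + 7 + 0.6 = 34.8.
Posterior ∝ λ^4e^(−4λ) · λ^5e^(−34.8λ) = λ^9e^(−38.8λ), i.e. Gamma(10, 38.8).
Mode = (a−1)/b = 9/38.8 ≈ 0.232.

λ̂_MAP = 0.232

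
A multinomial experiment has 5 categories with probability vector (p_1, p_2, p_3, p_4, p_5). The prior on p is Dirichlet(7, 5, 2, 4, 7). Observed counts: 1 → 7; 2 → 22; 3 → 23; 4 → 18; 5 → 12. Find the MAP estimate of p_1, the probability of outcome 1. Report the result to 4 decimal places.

The posterior is Dirichlet(αᵢ + nᵢ) = Dirichlet(14, 27, 25, 22, 19).
For a Dirichlet(a₁,…,a_K) with all aᵢ > 1, the mode has j-th component (aⱼ − 1)/(Σaᵢ − K).
Here Σaᵢ = 107 and K = 5, so p_1 = (14 − 1)/(107 − 5) = 13/102 ≈ 0.1275.

MAP estimate: 0.1275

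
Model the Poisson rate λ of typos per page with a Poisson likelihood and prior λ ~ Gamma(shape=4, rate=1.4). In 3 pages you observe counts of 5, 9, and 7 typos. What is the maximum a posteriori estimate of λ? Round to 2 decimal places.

Σxᵢ = 5+9+7 = 21, with n = 3.
Posterior ∝ λ^3e^(−1.4λ) · λ^21e^(−3λ) = λ^24e^(−4.4λ), i.e. Gamma(shape=25, rate=4.4).
The mode of a Gamma(a, b) with a ≥ 1 (shape–rate) is (a−1)/b = 24/4.4 ≈ 5.45.

λ̂_MAP = 5.45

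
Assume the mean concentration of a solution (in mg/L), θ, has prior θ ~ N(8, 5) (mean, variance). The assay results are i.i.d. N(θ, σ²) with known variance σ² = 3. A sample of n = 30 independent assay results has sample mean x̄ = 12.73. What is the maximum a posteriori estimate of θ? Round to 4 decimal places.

θ̂_MAP = 12.6373

n = 30, x̄ = 12.73.
For a Normal prior and Normal likelihood with known variance, the posterior is Normal; its mode equals its mean, the precision-weighted average.
Prior precision 1/σ₀² = 1/5 = 0.2; data precision n/σ² = 30/3 = 10.
θ̂ = (0.2·8 + 10·12.73) / (0.2 + 10) = 128.9/10.2 = 1289/102 ≈ 12.6373.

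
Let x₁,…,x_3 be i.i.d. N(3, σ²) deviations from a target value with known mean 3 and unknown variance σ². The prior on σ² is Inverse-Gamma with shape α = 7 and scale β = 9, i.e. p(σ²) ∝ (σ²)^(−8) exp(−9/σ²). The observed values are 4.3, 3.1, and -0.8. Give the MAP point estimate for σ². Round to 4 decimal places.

σ̂²_MAP = 1.7968

Sum of squared deviations about the known mean: SS = (4.3−3)² + (3.1−3)² + (-0.8−3)² = 16.14.
The Normal likelihood contributes (σ²)^(−n/2) exp(−SS/(2σ²)), so the posterior is Inverse-Gamma(α + n/2, β + SS/2) = Inverse-Gamma(8.5, 17.07).
The mode of Inverse-Gamma(a, b) is b/(a+1) = 17.07/9.5 ≈ 1.7968.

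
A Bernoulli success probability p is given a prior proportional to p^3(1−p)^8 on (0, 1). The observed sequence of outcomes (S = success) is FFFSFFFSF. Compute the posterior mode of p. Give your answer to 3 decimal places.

The prior density ∝ p^3(1−p)^8 is the kernel of Beta(4, 9).
Data: 2 successes in 9 trials (from the sequence). The binomial likelihood contributes p^2(1−p)^7, so the posterior is Beta(4+2, 9+7) = Beta(6, 16).
For Beta(a, b) with a, b > 1 the mode is (a−1)/(a+b−2) = 5/20 ≈ 0.250.

p̂_MAP = 0.250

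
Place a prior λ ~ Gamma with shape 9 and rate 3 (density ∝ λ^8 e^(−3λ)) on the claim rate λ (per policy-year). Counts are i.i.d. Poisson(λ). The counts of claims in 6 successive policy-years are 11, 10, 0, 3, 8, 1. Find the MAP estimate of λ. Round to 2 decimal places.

λ̂_MAP = 4.56

Σxᵢ = 11+10+0+3+8+1 = 33, with n = 6.
Posterior ∝ λ^8e^(−3λ) · λ^33e^(−6λ) = λ^41e^(−9λ), i.e. Gamma(shape=42, rate=9).
The mode of a Gamma(a, b) with a ≥ 1 (shape–rate) is (a−1)/b = 41/9 ≈ 4.56.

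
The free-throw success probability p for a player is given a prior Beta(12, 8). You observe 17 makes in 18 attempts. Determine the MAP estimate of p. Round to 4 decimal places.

Prior: Beta(12, 8).
Data: 17 successes in 18 trials. The binomial likelihood contributes p^17(1−p)^1, so the posterior is Beta(12+17, 8+1) = Beta(29, 9).
For Beta(a, b) with a, b > 1 the mode is (a−1)/(a+b−2) = 28/36 ≈ 0.7778.

p̂_MAP = 0.7778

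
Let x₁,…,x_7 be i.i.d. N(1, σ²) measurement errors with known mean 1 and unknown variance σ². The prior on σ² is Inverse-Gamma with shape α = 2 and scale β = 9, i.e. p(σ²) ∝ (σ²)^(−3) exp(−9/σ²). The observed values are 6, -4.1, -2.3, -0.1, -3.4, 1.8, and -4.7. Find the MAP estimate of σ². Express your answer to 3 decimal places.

σ̂²_MAP = 10.277

Sum of squared deviations about the known mean: SS = (6−1)² + (-4.1−1)² + (-2.3−1)² + (-0.1−1)² + (-3.4−1)² + (1.8−1)² + (-4.7−1)² = 115.6.
The Normal likelihood contributes (σ²)^(−n/2) exp(−SS/(2σ²)), so the posterior is Inverse-Gamma(α + n/2, β + SS/2) = Inverse-Gamma(5.5, 66.8).
The mode of Inverse-Gamma(a, b) is b/(a+1) = 66.8/6.5 ≈ 10.277.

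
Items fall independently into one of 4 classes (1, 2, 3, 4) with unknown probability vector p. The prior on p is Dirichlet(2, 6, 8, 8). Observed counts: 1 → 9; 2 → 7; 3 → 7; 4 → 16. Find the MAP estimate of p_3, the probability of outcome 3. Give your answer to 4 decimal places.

The posterior is Dirichlet(αᵢ + nᵢ) = Dirichlet(11, 13, 15, 24).
For a Dirichlet(a₁,…,a_K) with all aᵢ > 1, the mode has j-th component (aⱼ − 1)/(Σaᵢ − K).
Here Σaᵢ = 63 and K = 4, so p_3 = (15 − 1)/(63 − 4) = 14/59 ≈ 0.2373.

MAP estimate: 0.2373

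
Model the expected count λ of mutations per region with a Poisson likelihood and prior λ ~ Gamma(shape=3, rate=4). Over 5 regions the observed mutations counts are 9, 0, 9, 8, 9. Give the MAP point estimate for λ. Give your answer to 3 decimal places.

Σxᵢ = 9+0+9+8+9 = 35, with n = 5.
Posterior ∝ λ^2e^(−4λ) · λ^35e^(−5λ) = λ^37e^(−9λ), i.e. Gamma(shape=38, rate=9).
The mode of a Gamma(a, b) with a ≥ 1 (shape–rate) is (a−1)/b = 37/9 ≈ 4.111.

λ̂_MAP = 4.111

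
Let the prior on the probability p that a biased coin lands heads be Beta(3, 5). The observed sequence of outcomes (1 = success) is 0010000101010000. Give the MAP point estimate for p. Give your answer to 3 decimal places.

Prior: Beta(3, 5).
Data: 4 successes in 16 trials (from the sequence). The binomial likelihood contributes p^4(1−p)^12, so the posterior is Beta(3+4, 5+12) = Beta(7, 17).
For Beta(a, b) with a, b > 1 the mode is (a−1)/(a+b−2) = 6/22 ≈ 0.273.

p̂_MAP = 0.273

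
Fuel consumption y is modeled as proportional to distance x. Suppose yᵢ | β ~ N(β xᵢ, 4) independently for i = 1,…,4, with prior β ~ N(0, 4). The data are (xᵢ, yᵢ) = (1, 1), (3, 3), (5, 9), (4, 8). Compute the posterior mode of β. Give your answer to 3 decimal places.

β̂_MAP = 1.673

log p(β | y) = −Σ(yᵢ − βxᵢ)²/(2·4) − β²/(2·4) + const.
Setting the derivative to zero: Σxᵢ(yᵢ − βxᵢ)/4 − β/4 = 0, so β = Σxᵢyᵢ / (Σxᵢ² + σ²/τ²).
Σxᵢyᵢ = 1·1 + 3·3 + 5·9 + 4·8 = 87; Σxᵢ² = 51; σ²/τ² = 1.
β̂_MAP = 87 / (51 + 1) = 87/52 ≈ 1.673.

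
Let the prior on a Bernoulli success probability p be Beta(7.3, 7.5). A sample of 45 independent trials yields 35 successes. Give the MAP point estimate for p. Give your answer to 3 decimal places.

p̂_MAP = 0.715

Prior: Beta(7.3, 7.5).
Data: 35 successes in 45 trials. The binomial likelihood contributes p^35(1−p)^10, so the posterior is Beta(7.3+35, 7.5+10) = Beta(42.3, 17.5).
For Beta(a, b) with a, b > 1 the mode is (a−1)/(a+b−2) = 41.3/57.8 ≈ 0.715.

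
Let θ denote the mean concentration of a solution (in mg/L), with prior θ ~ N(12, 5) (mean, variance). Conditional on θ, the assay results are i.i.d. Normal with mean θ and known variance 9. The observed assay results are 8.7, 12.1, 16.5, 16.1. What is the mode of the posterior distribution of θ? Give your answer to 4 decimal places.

θ̂_MAP = 12.9310

n = 4; x̄ = (8.7 + 12.1 + 16.5 + 16.1)/4 = 53.4/4 = 13.35.
For a Normal prior and Normal likelihood with known variance, the posterior is Normal; its mode equals its mean, the precision-weighted average.
Prior precision 1/σ₀² = 1/5 = 0.2; data precision n/σ² = 4/9.
θ̂ = (0.2·12 + (4/9)·13.35) / (0.2 + 4/9) = (25/3)/(29/45) = 375/29 ≈ 12.9310.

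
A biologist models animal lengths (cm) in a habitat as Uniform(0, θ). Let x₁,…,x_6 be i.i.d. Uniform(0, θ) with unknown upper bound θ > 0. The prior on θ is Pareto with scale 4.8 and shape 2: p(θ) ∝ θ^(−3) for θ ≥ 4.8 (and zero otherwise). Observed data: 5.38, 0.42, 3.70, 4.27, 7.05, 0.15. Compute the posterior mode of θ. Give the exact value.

The Uniform(0, θ) likelihood is θ^(−n) for θ ≥ max(xᵢ), zero otherwise. Here max(xᵢ) = 7.05.
Posterior ∝ θ^(−3) · θ^(−6) = θ^(−9) on θ ≥ max(4.8, 7.05) = 7.05.
This density is strictly decreasing in θ, so the posterior mode lies at the lower boundary of the support.

θ̂_MAP = 7.05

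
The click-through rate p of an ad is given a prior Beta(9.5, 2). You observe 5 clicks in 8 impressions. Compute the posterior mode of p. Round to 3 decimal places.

p̂_MAP = 0.771

Prior: Beta(9.5, 2).
Data: 5 successes in 8 trials. The binomial likelihood contributes p^5(1−p)^3, so the posterior is Beta(9.5+5, 2+3) = Beta(14.5, 5).
For Beta(a, b) with a, b > 1 the mode is (a−1)/(a+b−2) = 13.5/17.5 ≈ 0.771.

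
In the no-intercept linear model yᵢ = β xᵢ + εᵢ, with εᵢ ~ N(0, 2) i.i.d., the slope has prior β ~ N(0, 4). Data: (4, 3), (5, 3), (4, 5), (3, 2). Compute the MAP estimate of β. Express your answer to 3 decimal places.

β̂_MAP = 0.797

log p(β | y) = −Σ(yᵢ − βxᵢ)²/(2·2) − β²/(2·4) + const.
Setting the derivative to zero: Σxᵢ(yᵢ − βxᵢ)/2 − β/4 = 0, so β = Σxᵢyᵢ / (Σxᵢ² + σ²/τ²).
Σxᵢyᵢ = 4·3 + 5·3 + 4·5 + 3·2 = 53; Σxᵢ² = 66; σ²/τ² = 0.5.
β̂_MAP = 53 / (66 + 0.5) = 53/66.5 ≈ 0.797.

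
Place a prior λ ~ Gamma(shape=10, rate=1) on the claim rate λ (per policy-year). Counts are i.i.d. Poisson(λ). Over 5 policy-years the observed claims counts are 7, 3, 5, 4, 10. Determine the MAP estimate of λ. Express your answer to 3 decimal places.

Σxᵢ = 7+3+5+4+10 = 29, with n = 5.
Posterior ∝ λ^9e^(−1λ) · λ^29e^(−5λ) = λ^38e^(−6λ), i.e. Gamma(shape=39, rate=6).
The mode of a Gamma(a, b) with a ≥ 1 (shape–rate) is (a−1)/b = 38/6 ≈ 6.333.

λ̂_MAP = 6.333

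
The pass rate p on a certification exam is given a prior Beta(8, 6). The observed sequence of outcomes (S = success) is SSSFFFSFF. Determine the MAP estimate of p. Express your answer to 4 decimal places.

Prior: Beta(8, 6).
Data: 4 successes in 9 trials (from the sequence). The binomial likelihood contributes p^4(1−p)^5, so the posterior is Beta(8+4, 6+5) = Beta(12, 11).
For Beta(a, b) with a, b > 1 the mode is (a−1)/(a+b−2) = 11/21 ≈ 0.5238.

p̂_MAP = 0.5238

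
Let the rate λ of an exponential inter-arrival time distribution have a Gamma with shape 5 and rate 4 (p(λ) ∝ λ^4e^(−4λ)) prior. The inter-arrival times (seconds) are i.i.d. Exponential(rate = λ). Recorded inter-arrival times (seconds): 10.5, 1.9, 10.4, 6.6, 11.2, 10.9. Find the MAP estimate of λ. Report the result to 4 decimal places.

The Exponential(rate=λ) likelihood is ∝ λ^n e^(−λΣtᵢ). Here n = 6 and Σtᵢ = 10.5 + 1.9 + 10.4 + 6.6 + 11.2 + 10.9 = 51.5.
Posterior ∝ λ^4e^(−4λ) · λ^6e^(−51.5λ) = λ^10e^(−55.5λ), i.e. Gamma(11, 55.5).
Mode = (a−1)/b = 10/55.5 ≈ 0.1802.

λ̂_MAP = 0.1802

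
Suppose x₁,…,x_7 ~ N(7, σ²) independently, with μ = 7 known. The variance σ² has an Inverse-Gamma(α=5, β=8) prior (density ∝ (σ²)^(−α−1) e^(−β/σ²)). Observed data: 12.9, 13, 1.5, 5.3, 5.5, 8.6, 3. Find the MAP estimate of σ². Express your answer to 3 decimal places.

Sum of squared deviations about the known mean: SS = (12.9−7)² + (13−7)² + (1.5−7)² + (5.3−7)² + (5.5−7)² + (8.6−7)² + (3−7)² = 124.76.
The Normal likelihood contributes (σ²)^(−n/2) exp(−SS/(2σ²)), so the posterior is Inverse-Gamma(α + n/2, β + SS/2) = Inverse-Gamma(8.5, 70.38).
The mode of Inverse-Gamma(a, b) is b/(a+1) = 70.38/9.5 ≈ 7.408.

σ̂²_MAP = 7.408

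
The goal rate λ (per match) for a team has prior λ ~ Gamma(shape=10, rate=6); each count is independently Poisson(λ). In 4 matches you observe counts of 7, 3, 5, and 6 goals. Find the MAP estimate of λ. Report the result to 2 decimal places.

λ̂_MAP = 3.00

Σxᵢ = 7+3+5+6 = 21, with n = 4.
Posterior ∝ λ^9e^(−6λ) · λ^21e^(−4λ) = λ^30e^(−10λ), i.e. Gamma(shape=31, rate=10).
The mode of a Gamma(a, b) with a ≥ 1 (shape–rate) is (a−1)/b = 30/10 ≈ 3.00.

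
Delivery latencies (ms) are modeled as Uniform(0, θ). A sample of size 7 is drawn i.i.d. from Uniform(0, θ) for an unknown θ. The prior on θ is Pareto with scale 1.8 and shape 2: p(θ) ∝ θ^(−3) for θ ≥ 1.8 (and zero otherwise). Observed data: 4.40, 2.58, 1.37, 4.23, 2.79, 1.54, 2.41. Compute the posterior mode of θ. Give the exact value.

The Uniform(0, θ) likelihood is θ^(−n) for θ ≥ max(xᵢ), zero otherwise. Here max(xᵢ) = 4.40.
Posterior ∝ θ^(−3) · θ^(−7) = θ^(−10) on θ ≥ max(1.8, 4.40) = 4.40.
This density is strictly decreasing in θ, so the posterior mode lies at the lower boundary of the support.

θ̂_MAP = 4.40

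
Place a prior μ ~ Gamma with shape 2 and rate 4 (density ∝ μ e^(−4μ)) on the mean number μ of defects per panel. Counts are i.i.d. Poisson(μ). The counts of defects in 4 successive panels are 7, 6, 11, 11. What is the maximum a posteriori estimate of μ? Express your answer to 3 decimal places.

Σxᵢ = 7+6+11+11 = 35, with n = 4.
Posterior ∝ μe^(−4μ) · μ^35e^(−4μ) = μ^36e^(−8μ), i.e. Gamma(shape=37, rate=8).
The mode of a Gamma(a, b) with a ≥ 1 (shape–rate) is (a−1)/b = 36/8 ≈ 4.500.

μ̂_MAP = 4.500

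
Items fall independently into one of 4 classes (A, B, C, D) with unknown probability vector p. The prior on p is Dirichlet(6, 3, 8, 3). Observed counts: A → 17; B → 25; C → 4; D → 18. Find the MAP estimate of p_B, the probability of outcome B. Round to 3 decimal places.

MAP estimate of p_B = 0.338

The posterior is Dirichlet(αᵢ + nᵢ) = Dirichlet(23, 28, 12, 21).
For a Dirichlet(a₁,…,a_K) with all aᵢ > 1, the mode has j-th component (aⱼ − 1)/(Σaᵢ − K).
Here Σaᵢ = 84 and K = 4, so p_B = (28 − 1)/(84 − 4) = 27/80 ≈ 0.338.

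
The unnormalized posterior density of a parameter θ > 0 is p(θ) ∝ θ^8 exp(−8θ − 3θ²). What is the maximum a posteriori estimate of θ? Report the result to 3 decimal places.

ℓ'(θ) = 8/θ − 8 − 6θ. Setting this to zero and multiplying by θ: 6θ² + 8θ − 8 = 0.
θ = (−8 + √(8² + 4·6·8)) / (2·6) = (−8 + √256) / 12 = (−8 + 16)/12 = 2/3.
ℓ''(θ) = −8/θ² − 6 < 0, confirming a maximum.

θ̂_MAP = 0.667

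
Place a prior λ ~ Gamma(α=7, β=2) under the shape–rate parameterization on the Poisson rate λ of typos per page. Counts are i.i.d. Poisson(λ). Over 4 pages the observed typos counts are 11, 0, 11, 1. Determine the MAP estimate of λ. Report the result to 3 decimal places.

λ̂_MAP = 4.833

Σxᵢ = 11+0+11+1 = 23, with n = 4.
Posterior ∝ λ^6e^(−2λ) · λ^23e^(−4λ) = λ^29e^(−6λ), i.e. Gamma(shape=30, rate=6).
The mode of a Gamma(a, b) with a ≥ 1 (shape–rate) is (a−1)/b = 29/6 ≈ 4.833.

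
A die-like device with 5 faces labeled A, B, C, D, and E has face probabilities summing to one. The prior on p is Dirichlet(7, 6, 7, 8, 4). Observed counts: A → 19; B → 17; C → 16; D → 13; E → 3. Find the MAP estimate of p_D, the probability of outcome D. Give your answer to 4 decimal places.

The posterior is Dirichlet(αᵢ + nᵢ) = Dirichlet(26, 23, 23, 21, 7).
For a Dirichlet(a₁,…,a_K) with all aᵢ > 1, the mode has j-th component (aⱼ − 1)/(Σaᵢ − K).
Here Σaᵢ = 100 and K = 5, so p_D = (21 − 1)/(100 − 5) = 20/95 ≈ 0.2105.

MAP estimate of p_D = 0.2105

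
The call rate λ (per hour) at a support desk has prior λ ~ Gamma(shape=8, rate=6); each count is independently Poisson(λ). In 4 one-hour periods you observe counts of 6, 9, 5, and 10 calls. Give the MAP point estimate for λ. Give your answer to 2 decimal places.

Σxᵢ = 6+9+5+10 = 30, with n = 4.
Posterior ∝ λ^7e^(−6λ) · λ^30e^(−4λ) = λ^37e^(−10λ), i.e. Gamma(shape=38, rate=10).
The mode of a Gamma(a, b) with a ≥ 1 (shape–rate) is (a−1)/b = 37/10 ≈ 3.70.

λ̂_MAP = 3.70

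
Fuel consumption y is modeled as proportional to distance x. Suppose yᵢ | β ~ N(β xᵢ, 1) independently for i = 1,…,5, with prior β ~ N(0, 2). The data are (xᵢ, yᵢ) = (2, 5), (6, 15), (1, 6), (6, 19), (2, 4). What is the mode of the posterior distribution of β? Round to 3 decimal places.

log p(β | y) = −Σ(yᵢ − βxᵢ)²/(2·1) − β²/(2·2) + const.
Setting the derivative to zero: Σxᵢ(yᵢ − βxᵢ)/1 − β/2 = 0, so β = Σxᵢyᵢ / (Σxᵢ² + σ²/τ²).
Σxᵢyᵢ = 2·5 + 6·15 + 1·6 + 6·19 + 2·4 = 228; Σxᵢ² = 81; σ²/τ² = 0.5.
β̂_MAP = 228 / (81 + 0.5) = 228/81.5 ≈ 2.798.

β̂_MAP = 2.798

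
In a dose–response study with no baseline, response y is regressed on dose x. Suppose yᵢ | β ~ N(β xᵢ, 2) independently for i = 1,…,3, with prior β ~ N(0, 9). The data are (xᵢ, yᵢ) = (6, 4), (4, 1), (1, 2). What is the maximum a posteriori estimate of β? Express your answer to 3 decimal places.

log p(β | y) = −Σ(yᵢ − βxᵢ)²/(2·2) − β²/(2·9) + const.
Setting the derivative to zero: Σxᵢ(yᵢ − βxᵢ)/2 − β/9 = 0, so β = Σxᵢyᵢ / (Σxᵢ² + σ²/τ²).
Σxᵢyᵢ = 6·4 + 4·1 + 1·2 = 30; Σxᵢ² = 53; σ²/τ² = 2/9.
β̂_MAP = 30 / (53 + 2/9) = 30/(479/9) = 270/479 ≈ 0.564.

β̂_MAP = 0.564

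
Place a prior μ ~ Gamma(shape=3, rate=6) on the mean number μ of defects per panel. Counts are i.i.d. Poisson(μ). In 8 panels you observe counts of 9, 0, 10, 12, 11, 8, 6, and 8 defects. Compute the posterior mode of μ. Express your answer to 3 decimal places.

μ̂_MAP = 4.714

Σxᵢ = 9+0+10+12+11+8+6+8 = 64, with n = 8.
Posterior ∝ μ^2e^(−6μ) · μ^64e^(−8μ) = μ^66e^(−14μ), i.e. Gamma(shape=67, rate=14).
The mode of a Gamma(a, b) with a ≥ 1 (shape–rate) is (a−1)/b = 66/14 ≈ 4.714.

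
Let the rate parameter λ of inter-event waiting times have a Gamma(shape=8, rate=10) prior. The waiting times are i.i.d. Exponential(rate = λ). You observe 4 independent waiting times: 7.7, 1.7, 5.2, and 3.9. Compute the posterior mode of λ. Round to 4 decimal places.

The Exponential(rate=λ) likelihood is ∝ λ^n e^(−λΣtᵢ). Here n = 4 and Σtᵢ = 7.7 + 1.7 + 5.2 + 3.9 = 18.5.
Posterior ∝ λ^7e^(−10λ) · λ^4e^(−18.5λ) = λ^11e^(−28.5λ), i.e. Gamma(12, 28.5).
Mode = (a−1)/b = 11/28.5 ≈ 0.3860.

λ̂_MAP = 0.3860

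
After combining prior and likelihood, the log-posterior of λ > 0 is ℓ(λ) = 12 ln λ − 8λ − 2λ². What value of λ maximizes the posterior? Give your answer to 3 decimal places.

λ̂_MAP = 1.000

ℓ'(λ) = 12/λ − 8 − 4λ. Setting this to zero and multiplying by λ: 4λ² + 8λ − 12 = 0.
λ = (−8 + √(8² + 4·4·12)) / (2·4) = (−8 + √256) / 8 = (−8 + 16)/8 = 1.
ℓ''(λ) = −12/λ² − 4 < 0, confirming a maximum.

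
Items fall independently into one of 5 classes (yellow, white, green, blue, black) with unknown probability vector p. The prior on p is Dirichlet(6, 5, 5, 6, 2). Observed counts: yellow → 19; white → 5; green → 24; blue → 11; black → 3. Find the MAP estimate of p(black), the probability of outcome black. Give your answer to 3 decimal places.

MAP estimate of p(black) = 0.049

The posterior is Dirichlet(αᵢ + nᵢ) = Dirichlet(25, 10, 29, 17, 5).
For a Dirichlet(a₁,…,a_K) with all aᵢ > 1, the mode has j-th component (aⱼ − 1)/(Σaᵢ − K).
Here Σaᵢ = 86 and K = 5, so p(black) = (5 − 1)/(86 − 5) = 4/81 ≈ 0.049.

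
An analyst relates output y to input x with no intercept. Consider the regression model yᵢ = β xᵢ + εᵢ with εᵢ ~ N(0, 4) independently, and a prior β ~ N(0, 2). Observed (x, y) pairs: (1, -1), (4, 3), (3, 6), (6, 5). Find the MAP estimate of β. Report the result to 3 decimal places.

β̂_MAP = 0.922

log p(β | y) = −Σ(yᵢ − βxᵢ)²/(2·4) − β²/(2·2) + const.
Setting the derivative to zero: Σxᵢ(yᵢ − βxᵢ)/4 − β/2 = 0, so β = Σxᵢyᵢ / (Σxᵢ² + σ²/τ²).
Σxᵢyᵢ = 1·(-1) + 4·3 + 3·6 + 6·5 = 59; Σxᵢ² = 62; σ²/τ² = 2.
β̂_MAP = 59 / (62 + 2) = 59/64 ≈ 0.922.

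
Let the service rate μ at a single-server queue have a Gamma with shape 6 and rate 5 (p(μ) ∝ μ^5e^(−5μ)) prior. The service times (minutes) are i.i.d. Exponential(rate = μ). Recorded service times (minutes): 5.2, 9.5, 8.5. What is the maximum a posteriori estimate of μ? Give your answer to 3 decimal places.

μ̂_MAP = 0.284

The Exponential(rate=μ) likelihood is ∝ μ^n e^(−μΣtᵢ). Here n = 3 and Σtᵢ = 5.2 + 9.5 + 8.5 = 23.2.
Posterior ∝ μ^5e^(−5μ) · μ^3e^(−23.2μ) = μ^8e^(−28.2μ), i.e. Gamma(9, 28.2).
Mode = (a−1)/b = 8/28.2 ≈ 0.284.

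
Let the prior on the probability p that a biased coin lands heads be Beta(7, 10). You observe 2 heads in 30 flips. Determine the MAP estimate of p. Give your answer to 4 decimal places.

Prior: Beta(7, 10).
Data: 2 successes in 30 trials. The binomial likelihood contributes p^2(1−p)^28, so the posterior is Beta(7+2, 10+28) = Beta(9, 38).
For Beta(a, b) with a, b > 1 the mode is (a−1)/(a+b−2) = 8/45 ≈ 0.1778.

p̂_MAP = 0.1778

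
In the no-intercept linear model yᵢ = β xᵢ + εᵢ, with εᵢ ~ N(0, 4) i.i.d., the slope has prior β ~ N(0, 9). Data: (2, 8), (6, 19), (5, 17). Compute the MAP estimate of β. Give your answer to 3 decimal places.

β̂_MAP = 3.285

log p(β | y) = −Σ(yᵢ − βxᵢ)²/(2·4) − β²/(2·9) + const.
Setting the derivative to zero: Σxᵢ(yᵢ − βxᵢ)/4 − β/9 = 0, so β = Σxᵢyᵢ / (Σxᵢ² + σ²/τ²).
Σxᵢyᵢ = 2·8 + 6·19 + 5·17 = 215; Σxᵢ² = 65; σ²/τ² = 4/9.
β̂_MAP = 215 / (65 + 4/9) = 215/(589/9) = 1935/589 ≈ 3.285.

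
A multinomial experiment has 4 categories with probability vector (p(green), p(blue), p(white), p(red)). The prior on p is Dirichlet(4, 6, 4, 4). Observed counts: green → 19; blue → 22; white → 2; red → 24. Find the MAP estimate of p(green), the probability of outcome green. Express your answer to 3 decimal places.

The posterior is Dirichlet(αᵢ + nᵢ) = Dirichlet(23, 28, 6, 28).
For a Dirichlet(a₁,…,a_K) with all aᵢ > 1, the mode has j-th component (aⱼ − 1)/(Σaᵢ − K).
Here Σaᵢ = 85 and K = 4, so p(green) = (23 − 1)/(85 − 4) = 22/81 ≈ 0.272.

MAP estimate of p(green) = 0.272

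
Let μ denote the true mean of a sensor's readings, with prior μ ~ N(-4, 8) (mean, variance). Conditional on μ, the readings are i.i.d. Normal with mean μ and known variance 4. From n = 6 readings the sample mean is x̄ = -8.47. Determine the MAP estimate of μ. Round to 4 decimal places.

μ̂_MAP = -8.1262

n = 6, x̄ = -8.47.
For a Normal prior and Normal likelihood with known variance, the posterior is Normal; its mode equals its mean, the precision-weighted average.
Prior precision 1/σ₀² = 1/8 = 0.125; data precision n/σ² = 6/4 = 1.5.
μ̂ = (0.125·(-4) + 1.5·(-8.47)) / (0.125 + 1.5) = (-13.205)/1.625 = -2641/325 ≈ -8.1262.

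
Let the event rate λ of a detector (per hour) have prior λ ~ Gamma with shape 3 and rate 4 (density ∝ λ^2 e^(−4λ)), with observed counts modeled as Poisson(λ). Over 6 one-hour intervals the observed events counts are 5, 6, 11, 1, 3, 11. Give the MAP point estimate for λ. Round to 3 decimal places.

Σxᵢ = 5+6+11+1+3+11 = 37, with n = 6.
Posterior ∝ λ^2e^(−4λ) · λ^37e^(−6λ) = λ^39e^(−10λ), i.e. Gamma(shape=40, rate=10).
The mode of a Gamma(a, b) with a ≥ 1 (shape–rate) is (a−1)/b = 39/10 ≈ 3.900.

λ̂_MAP = 3.900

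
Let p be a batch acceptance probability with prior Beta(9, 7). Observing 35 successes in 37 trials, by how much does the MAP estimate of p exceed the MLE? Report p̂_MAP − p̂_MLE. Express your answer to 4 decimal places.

MAP − MLE = -0.1028

Posterior is Beta(44, 9); MAP = (44−1)/(53−2) = 43/51 ≈ 0.84314.
MLE ignores the prior: p̂_MLE = k/n = 35/37 ≈ 0.94595.
Difference = 43/51 − 35/37 = -194/1887 ≈ -0.1028.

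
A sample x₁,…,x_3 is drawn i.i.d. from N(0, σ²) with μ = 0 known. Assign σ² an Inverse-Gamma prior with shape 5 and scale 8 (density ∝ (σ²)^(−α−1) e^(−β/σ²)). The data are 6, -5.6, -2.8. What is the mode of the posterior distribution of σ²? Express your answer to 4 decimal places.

σ̂²_MAP = 6.0800

Sum of squared deviations about the known mean: SS = (6−0)² + (-5.6−0)² + (-2.8−0)² = 75.2.
The Normal likelihood contributes (σ²)^(−n/2) exp(−SS/(2σ²)), so the posterior is Inverse-Gamma(α + n/2, β + SS/2) = Inverse-Gamma(6.5, 45.6).
The mode of Inverse-Gamma(a, b) is b/(a+1) = 45.6/7.5 ≈ 6.0800.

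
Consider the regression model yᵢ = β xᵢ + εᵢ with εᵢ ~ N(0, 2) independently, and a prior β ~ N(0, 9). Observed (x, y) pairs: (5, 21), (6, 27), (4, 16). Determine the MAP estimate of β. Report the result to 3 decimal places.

log p(β | y) = −Σ(yᵢ − βxᵢ)²/(2·2) − β²/(2·9) + const.
Setting the derivative to zero: Σxᵢ(yᵢ − βxᵢ)/2 − β/9 = 0, so β = Σxᵢyᵢ / (Σxᵢ² + σ²/τ²).
Σxᵢyᵢ = 5·21 + 6·27 + 4·16 = 331; Σxᵢ² = 77; σ²/τ² = 2/9.
β̂_MAP = 331 / (77 + 2/9) = 331/(695/9) = 2979/695 ≈ 4.286.

β̂_MAP = 4.286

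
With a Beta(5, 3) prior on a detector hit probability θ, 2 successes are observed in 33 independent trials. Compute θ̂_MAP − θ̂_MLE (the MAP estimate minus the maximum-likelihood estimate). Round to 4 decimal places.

MAP − MLE = 0.0932

Posterior is Beta(7, 34); MAP = (7−1)/(41−2) = 6/39 ≈ 0.15385.
MLE ignores the prior: θ̂_MLE = k/n = 2/33 ≈ 0.06061.
Difference = 6/39 − 2/33 = 40/429 ≈ 0.0932.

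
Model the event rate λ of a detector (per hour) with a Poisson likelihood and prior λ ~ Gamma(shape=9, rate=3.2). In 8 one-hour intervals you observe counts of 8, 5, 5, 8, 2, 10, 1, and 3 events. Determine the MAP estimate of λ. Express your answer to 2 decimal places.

λ̂_MAP = 4.46

Σxᵢ = 8+5+5+8+2+10+1+3 = 42, with n = 8.
Posterior ∝ λ^8e^(−3.2λ) · λ^42e^(−8λ) = λ^50e^(−11.2λ), i.e. Gamma(shape=51, rate=11.2).
The mode of a Gamma(a, b) with a ≥ 1 (shape–rate) is (a−1)/b = 50/11.2 ≈ 4.46.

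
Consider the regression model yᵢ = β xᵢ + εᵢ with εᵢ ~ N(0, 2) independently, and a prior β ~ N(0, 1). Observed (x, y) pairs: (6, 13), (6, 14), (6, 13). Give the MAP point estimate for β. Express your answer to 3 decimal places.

β̂_MAP = 2.182

log p(β | y) = −Σ(yᵢ − βxᵢ)²/(2·2) − β²/(2·1) + const.
Setting the derivative to zero: Σxᵢ(yᵢ − βxᵢ)/2 − β/1 = 0, so β = Σxᵢyᵢ / (Σxᵢ² + σ²/τ²).
Σxᵢyᵢ = 6·13 + 6·14 + 6·13 = 240; Σxᵢ² = 108; σ²/τ² = 2.
β̂_MAP = 240 / (108 + 2) = 240/110 ≈ 2.182.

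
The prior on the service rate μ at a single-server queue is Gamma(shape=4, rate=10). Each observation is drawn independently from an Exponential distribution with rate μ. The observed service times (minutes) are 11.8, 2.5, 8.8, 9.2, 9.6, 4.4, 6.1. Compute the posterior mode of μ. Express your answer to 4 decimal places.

μ̂_MAP = 0.1603

The Exponential(rate=μ) likelihood is ∝ μ^n e^(−μΣtᵢ). Here n = 7 and Σtᵢ = 11.8 + 2.5 + 8.8 + 9.2 + 9.6 + 4.4 + 6.1 = 52.4.
Posterior ∝ μ^3e^(−10μ) · μ^7e^(−52.4μ) = μ^10e^(−62.4μ), i.e. Gamma(11, 62.4).
Mode = (a−1)/b = 10/62.4 ≈ 0.1603.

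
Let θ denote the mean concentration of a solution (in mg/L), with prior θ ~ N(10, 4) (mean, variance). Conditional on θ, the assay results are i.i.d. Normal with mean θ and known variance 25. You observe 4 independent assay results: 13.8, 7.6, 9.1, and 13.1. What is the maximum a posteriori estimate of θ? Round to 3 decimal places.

n = 4; x̄ = (13.8 + 7.6 + 9.1 + 13.1)/4 = 43.6/4 = 10.9.
For a Normal prior and Normal likelihood with known variance, the posterior is Normal; its mode equals its mean, the precision-weighted average.
Prior precision 1/σ₀² = 1/4 = 0.25; data precision n/σ² = 4/25 = 0.16.
θ̂ = (0.25·10 + 0.16·10.9) / (0.25 + 0.16) = 4.244/0.41 = 2122/205 ≈ 10.351.

θ̂_MAP = 10.351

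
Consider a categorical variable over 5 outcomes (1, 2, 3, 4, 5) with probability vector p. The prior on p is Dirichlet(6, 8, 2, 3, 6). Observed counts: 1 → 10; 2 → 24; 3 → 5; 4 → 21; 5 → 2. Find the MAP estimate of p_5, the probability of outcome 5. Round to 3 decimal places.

MAP estimate: 0.085

The posterior is Dirichlet(αᵢ + nᵢ) = Dirichlet(16, 32, 7, 24, 8).
For a Dirichlet(a₁,…,a_K) with all aᵢ > 1, the mode has j-th component (aⱼ − 1)/(Σaᵢ − K).
Here Σaᵢ = 87 and K = 5, so p_5 = (8 − 1)/(87 − 5) = 7/82 ≈ 0.085.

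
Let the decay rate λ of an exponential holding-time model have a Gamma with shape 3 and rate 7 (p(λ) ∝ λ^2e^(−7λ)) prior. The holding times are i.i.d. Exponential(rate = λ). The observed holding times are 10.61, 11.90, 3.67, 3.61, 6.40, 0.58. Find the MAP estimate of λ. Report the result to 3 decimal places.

The Exponential(rate=λ) likelihood is ∝ λ^n e^(−λΣtᵢ). Here n = 6 and Σtᵢ = 10.61 + 11.90 + 3.67 + 3.61 + 6.40 + 0.58 = 36.77.
Posterior ∝ λ^2e^(−7λ) · λ^6e^(−36.77λ) = λ^8e^(−43.77λ), i.e. Gamma(9, 43.77).
Mode = (a−1)/b = 8/43.77 ≈ 0.183.

λ̂_MAP = 0.183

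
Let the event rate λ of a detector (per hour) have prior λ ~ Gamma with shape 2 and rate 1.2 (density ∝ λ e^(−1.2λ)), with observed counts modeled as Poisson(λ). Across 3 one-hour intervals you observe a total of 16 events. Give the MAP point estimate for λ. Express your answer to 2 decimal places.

λ̂_MAP = 4.05

Σxᵢ = 16, n = 3.
Posterior ∝ λe^(−1.2λ) · λ^16e^(−3λ) = λ^17e^(−4.2λ), i.e. Gamma(shape=18, rate=4.2).
The mode of a Gamma(a, b) with a ≥ 1 (shape–rate) is (a−1)/b = 17/4.2 ≈ 4.05.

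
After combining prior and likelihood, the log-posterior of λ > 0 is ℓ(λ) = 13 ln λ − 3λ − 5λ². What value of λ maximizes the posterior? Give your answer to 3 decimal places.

λ̂_MAP = 1.000

ℓ'(λ) = 13/λ − 3 − 10λ. Setting this to zero and multiplying by λ: 10λ² + 3λ − 13 = 0.
λ = (−3 + √(3² + 4·10·13)) / (2·10) = (−3 + √529) / 20 = (−3 + 23)/20 = 1.
ℓ''(λ) = −13/λ² − 10 < 0, confirming a maximum.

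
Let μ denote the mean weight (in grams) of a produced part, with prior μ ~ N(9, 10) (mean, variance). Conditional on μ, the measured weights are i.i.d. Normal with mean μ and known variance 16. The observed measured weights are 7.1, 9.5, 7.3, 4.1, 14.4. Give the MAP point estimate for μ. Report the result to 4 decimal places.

n = 5; x̄ = (7.1 + 9.5 + 7.3 + 4.1 + 14.4)/5 = 42.4/5 = 8.48.
For a Normal prior and Normal likelihood with known variance, the posterior is Normal; its mode equals its mean, the precision-weighted average.
Prior precision 1/σ₀² = 1/10 = 0.1; data precision n/σ² = 5/16 = 0.3125.
μ̂ = (0.1·9 + 0.3125·8.48) / (0.1 + 0.3125) = 3.55/0.4125 = 284/33 ≈ 8.6061.

μ̂_MAP = 8.6061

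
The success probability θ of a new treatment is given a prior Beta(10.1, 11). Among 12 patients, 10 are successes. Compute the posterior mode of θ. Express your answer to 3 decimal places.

Prior: Beta(10.1, 11).
Data: 10 successes in 12 trials. The binomial likelihood contributes θ^10(1−θ)^2, so the posterior is Beta(10.1+10, 11+2) = Beta(20.1, 13).
For Beta(a, b) with a, b > 1 the mode is (a−1)/(a+b−2) = 19.1/31.1 ≈ 0.614.

θ̂_MAP = 0.614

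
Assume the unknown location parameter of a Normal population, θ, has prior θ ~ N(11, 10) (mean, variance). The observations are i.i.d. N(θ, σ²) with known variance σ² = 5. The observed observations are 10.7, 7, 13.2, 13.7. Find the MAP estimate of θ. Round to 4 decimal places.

θ̂_MAP = 11.1333

n = 4; x̄ = (10.7 + 7 + 13.2 + 13.7)/4 = 44.6/4 = 11.15.
For a Normal prior and Normal likelihood with known variance, the posterior is Normal; its mode equals its mean, the precision-weighted average.
Prior precision 1/σ₀² = 1/10 = 0.1; data precision n/σ² = 4/5 = 0.8.
θ̂ = (0.1·11 + 0.8·11.15) / (0.1 + 0.8) = 10.02/0.9 = 167/15 ≈ 11.1333.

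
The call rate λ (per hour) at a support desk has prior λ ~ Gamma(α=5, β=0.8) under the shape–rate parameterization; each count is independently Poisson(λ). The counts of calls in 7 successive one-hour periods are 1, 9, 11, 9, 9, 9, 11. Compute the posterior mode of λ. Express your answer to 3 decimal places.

λ̂_MAP = 8.077

Σxᵢ = 1+9+11+9+9+9+11 = 59, with n = 7.
Posterior ∝ λ^4e^(−0.8λ) · λ^59e^(−7λ) = λ^63e^(−7.8λ), i.e. Gamma(shape=64, rate=7.8).
The mode of a Gamma(a, b) with a ≥ 1 (shape–rate) is (a−1)/b = 63/7.8 ≈ 8.077.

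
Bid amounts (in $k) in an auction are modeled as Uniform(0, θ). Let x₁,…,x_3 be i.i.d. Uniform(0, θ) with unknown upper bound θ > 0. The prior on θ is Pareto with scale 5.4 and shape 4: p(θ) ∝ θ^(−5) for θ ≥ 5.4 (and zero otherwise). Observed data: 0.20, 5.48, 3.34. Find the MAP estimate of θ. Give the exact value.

The Uniform(0, θ) likelihood is θ^(−n) for θ ≥ max(xᵢ), zero otherwise. Here max(xᵢ) = 5.48.
Posterior ∝ θ^(−5) · θ^(−3) = θ^(−8) on θ ≥ max(5.4, 5.48) = 5.48.
This density is strictly decreasing in θ, so the posterior mode lies at the lower boundary of the support.

θ̂_MAP = 5.48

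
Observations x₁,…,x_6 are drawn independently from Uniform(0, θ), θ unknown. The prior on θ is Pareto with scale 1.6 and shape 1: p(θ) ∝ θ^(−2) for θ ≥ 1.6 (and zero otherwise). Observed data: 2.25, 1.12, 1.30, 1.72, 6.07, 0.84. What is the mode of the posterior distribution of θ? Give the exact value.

θ̂_MAP = 6.07

The Uniform(0, θ) likelihood is θ^(−n) for θ ≥ max(xᵢ), zero otherwise. Here max(xᵢ) = 6.07.
Posterior ∝ θ^(−2) · θ^(−6) = θ^(−8) on θ ≥ max(1.6, 6.07) = 6.07.
This density is strictly decreasing in θ, so the posterior mode lies at the lower boundary of the support.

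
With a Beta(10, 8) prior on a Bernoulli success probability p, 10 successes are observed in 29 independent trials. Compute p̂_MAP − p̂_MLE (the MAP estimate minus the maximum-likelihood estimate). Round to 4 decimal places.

MAP − MLE = 0.0774

Posterior is Beta(20, 27); MAP = (20−1)/(47−2) = 19/45 ≈ 0.42222.
MLE ignores the prior: p̂_MLE = k/n = 10/29 ≈ 0.34483.
Difference = 19/45 − 10/29 = 101/1305 ≈ 0.0774.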